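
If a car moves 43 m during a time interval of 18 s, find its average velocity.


Given: distance d = 43 m, time t = 18 s
Using v = d / t
v = 43 / 18
v = 43/18 m/s

43/18 m/s


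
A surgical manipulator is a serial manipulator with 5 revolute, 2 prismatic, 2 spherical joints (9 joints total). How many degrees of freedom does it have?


Given: serial robot with 5 revolute, 2 prismatic, 2 spherical joints
DOF contribution per joint type: revolute=1, prismatic=1, spherical=3, fixed=0
DOF = 5*1 + 2*1 + 2*3
DOF = 13

13


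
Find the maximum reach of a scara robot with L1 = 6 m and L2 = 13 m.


Given: L1 = 6 m, L2 = 13 m
For a 2-link planar arm, max reach = L1 + L2 (fully extended)
Max reach = 6 + 13
Max reach = 19 m

19 m


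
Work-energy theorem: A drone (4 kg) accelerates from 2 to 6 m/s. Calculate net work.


Given: m = 4 kg, v0 = 2 m/s, v = 6 m/s
Using W = (1/2)*m*(v^2 - v0^2)
v^2 = 6^2 = 36
v0^2 = 2^2 = 4
v^2 - v0^2 = 36 - 4 = 32
W = (1/2)*4*32 = 64 J

64 J


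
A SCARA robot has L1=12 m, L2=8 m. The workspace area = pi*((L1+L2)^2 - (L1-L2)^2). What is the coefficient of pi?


Given: L1 = 12, L2 = 8
(L1+L2)^2 = (20)^2 = 400
(L1-L2)^2 = (4)^2 = 16
Difference = 400 - 16 = 384
This equals 4*L1*L2 = 4*12*8 = 384
Workspace area = 384*pi

384


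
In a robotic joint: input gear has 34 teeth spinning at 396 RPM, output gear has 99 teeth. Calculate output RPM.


Given: N1 = 34 teeth, w1 = 396 RPM, N2 = 99 teeth
Using N1*w1 = N2*w2
w2 = N1*w1 / N2
w2 = 34*396 / 99
w2 = 13464 / 99
w2 = 136 RPM

136 RPM


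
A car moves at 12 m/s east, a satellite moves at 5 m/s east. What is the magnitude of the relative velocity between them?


Given: v_A = 12 m/s east, v_B = 5 m/s east
Both move in the same direction; relative speed = |v_A - v_B|
|12 - 5| = |7|
= 7 m/s

7 m/s


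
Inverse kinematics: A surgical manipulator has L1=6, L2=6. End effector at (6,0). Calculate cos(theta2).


Given: L1 = 6, L2 = 6, target (x, y) = (6, 0)
Using cos(theta2) = (x^2 + y^2 - L1^2 - L2^2) / (2*L1*L2)
x^2 + y^2 = 6^2 + 0 = 36
L1^2 + L2^2 = 36 + 36 = 72
Numerator = 36 - 72 = -36
Denominator = 2*6*6 = 72
cos(theta2) = -36/72 = -1/2

-1/2


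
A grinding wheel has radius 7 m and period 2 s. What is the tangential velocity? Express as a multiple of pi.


Given: radius r = 7 m, period T = 2 s
Using v = 2*pi*r / T
v = 2*pi*7 / 2
v = 14*pi / 2
v = 7*pi m/s

7*pi m/s


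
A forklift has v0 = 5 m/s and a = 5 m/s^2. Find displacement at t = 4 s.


Given: v0 = 5 m/s, a = 5 m/s^2, t = 4 s
Using s = v0*t + (1/2)*a*t^2
s = 5*4 + (1/2)*5*4^2
s = 20 + (1/2)*80
s = 20 + 40
s = 60

60 m


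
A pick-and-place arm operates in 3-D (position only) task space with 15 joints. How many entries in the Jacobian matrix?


Given: task space dimension = 3, joints = 15
Jacobian is a 3 x 15 matrix
Total entries = rows * columns
Total = 3 * 15
Total = 45

45


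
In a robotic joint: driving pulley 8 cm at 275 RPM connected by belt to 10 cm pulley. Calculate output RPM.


Given: D1 = 8 cm, w1 = 275 RPM, D2 = 10 cm
Using D1*w1 = D2*w2
w2 = D1*w1 / D2
w2 = 8*275 / 10
w2 = 2200 / 10
w2 = 220 RPM

220 RPM


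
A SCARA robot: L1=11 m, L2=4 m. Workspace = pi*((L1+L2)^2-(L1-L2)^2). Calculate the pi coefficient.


Given: L1 = 11, L2 = 4
(L1+L2)^2 = (15)^2 = 225
(L1-L2)^2 = (7)^2 = 49
Difference = 225 - 49 = 176
This equals 4*L1*L2 = 4*11*4 = 176
Workspace area = 176*pi

176


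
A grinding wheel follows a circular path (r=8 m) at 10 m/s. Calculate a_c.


Given: v = 10 m/s, r = 8 m
Using a_c = v^2 / r
a_c = 10^2 / 8
a_c = 100 / 8
a_c = 25/2 m/s^2

25/2 m/s^2


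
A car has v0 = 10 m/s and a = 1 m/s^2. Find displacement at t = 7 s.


Given: v0 = 10 m/s, a = 1 m/s^2, t = 7 s
Using s = v0*t + (1/2)*a*t^2
s = 10*7 + (1/2)*1*7^2
s = 70 + (1/2)*49
s = 70 + 49/2
s = 189/2

189/2 m


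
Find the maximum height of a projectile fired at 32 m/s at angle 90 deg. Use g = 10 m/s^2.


Given: v0 = 32 m/s, theta = 90 deg, g = 10 m/s^2
sin^2(90) = 1
Using H = v0^2 * sin^2(theta) / (2*g)
H = 32^2 * 1 / (2*10)
H = 1024 * 1 / 20
H = 1024 / 20
H = 256/5 m

256/5 m


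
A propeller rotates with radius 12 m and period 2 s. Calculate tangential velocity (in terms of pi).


Given: radius r = 12 m, period T = 2 s
Using v = 2*pi*r / T
v = 2*pi*12 / 2
v = 24*pi / 2
v = 12*pi m/s

12*pi m/s


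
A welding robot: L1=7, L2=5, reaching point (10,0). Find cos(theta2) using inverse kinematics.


Given: L1 = 7, L2 = 5, target (x, y) = (10, 0)
Using cos(theta2) = (x^2 + y^2 - L1^2 - L2^2) / (2*L1*L2)
x^2 + y^2 = 10^2 + 0 = 100
L1^2 + L2^2 = 49 + 25 = 74
Numerator = 100 - 74 = 26
Denominator = 2*7*5 = 70
cos(theta2) = 26/70 = 13/35

13/35


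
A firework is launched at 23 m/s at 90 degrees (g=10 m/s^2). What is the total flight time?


Given: v0 = 23 m/s, theta = 90 deg, g = 10 m/s^2
sin(90) = 1
Using T = 2*v0*sin(theta) / g
T = 2*23*1 / 10
T = 46 / 10
T = 23/5 s

23/5 s


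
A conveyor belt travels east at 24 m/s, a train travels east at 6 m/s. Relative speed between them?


Given: v_A = 24 m/s east, v_B = 6 m/s east
Both move in the same direction; relative speed = |v_A - v_B|
|24 - 6| = |18|
= 18 m/s

18 m/s


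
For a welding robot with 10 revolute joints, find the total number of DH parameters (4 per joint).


Given: 10 joints, 4 DH parameters per joint (d, theta, a, alpha)
Total DH parameters = number_of_joints * 4
Total = 10 * 4
Total = 40

40


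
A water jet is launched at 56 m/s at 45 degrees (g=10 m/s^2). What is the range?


Given: v0 = 56 m/s, theta = 45 deg, g = 10 m/s^2
sin(2*45) = sin(90) = 1
Using R = v0^2 * sin(2*theta) / g
R = 56^2 * 1 / 10
R = 3136 / 10
R = 1568/5 m

1568/5 m


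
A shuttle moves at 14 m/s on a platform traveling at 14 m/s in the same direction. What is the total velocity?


Given: object velocity = 14 m/s, platform velocity = 14 m/s (same direction)
Using classical velocity addition: v_total = v_object + v_platform
v_total = 14 + 14
v_total = 28 m/s

28 m/s


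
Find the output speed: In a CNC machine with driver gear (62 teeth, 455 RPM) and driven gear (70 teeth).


Given: N1 = 62 teeth, w1 = 455 RPM, N2 = 70 teeth
Using N1*w1 = N2*w2
w2 = N1*w1 / N2
w2 = 62*455 / 70
w2 = 28210 / 70
w2 = 403 RPM

403 RPM


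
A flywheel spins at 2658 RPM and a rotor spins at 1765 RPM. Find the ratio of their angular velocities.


Given: RPM_A = 2658, RPM_B = 1765
omega = 2*pi*RPM/60, so omega_A/omega_B = RPM_A / RPM_B
omega_A/omega_B = 2658 / 1765
omega_A/omega_B = 2658/1765

2658/1765


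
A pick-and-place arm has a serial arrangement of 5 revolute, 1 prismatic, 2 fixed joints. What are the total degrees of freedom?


Given: serial robot with 5 revolute, 1 prismatic, 2 fixed joints
DOF contribution per joint type: revolute=1, prismatic=1, spherical=3, fixed=0
DOF = 5*1 + 1*1 + 2*0
DOF = 6

6


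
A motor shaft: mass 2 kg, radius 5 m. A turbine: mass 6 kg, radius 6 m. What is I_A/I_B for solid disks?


Given: M1=2 kg, R1=5 m, M2=6 kg, R2=6 m
For a disk: I = (1/2)*M*R^2, so I_A/I_B = (M1*R1^2)/(M2*R2^2)
M1*R1^2 = 2*25 = 50
M2*R2^2 = 6*36 = 216
I_A/I_B = 50/216 = 25/108

25/108


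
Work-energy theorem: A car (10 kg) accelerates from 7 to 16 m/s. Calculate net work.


Given: m = 10 kg, v0 = 7 m/s, v = 16 m/s
Using W = (1/2)*m*(v^2 - v0^2)
v^2 = 16^2 = 256
v0^2 = 7^2 = 49
v^2 - v0^2 = 256 - 49 = 207
W = (1/2)*10*207 = 1035 J

1035 J


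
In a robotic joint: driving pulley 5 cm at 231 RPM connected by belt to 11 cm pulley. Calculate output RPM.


Given: D1 = 5 cm, w1 = 231 RPM, D2 = 11 cm
Using D1*w1 = D2*w2
w2 = D1*w1 / D2
w2 = 5*231 / 11
w2 = 1155 / 11
w2 = 105 RPM

105 RPM


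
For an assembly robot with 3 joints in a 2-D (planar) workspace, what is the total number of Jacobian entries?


Given: task space dimension = 2, joints = 3
Jacobian is a 2 x 3 matrix
Total entries = rows * columns
Total = 2 * 3
Total = 6

6


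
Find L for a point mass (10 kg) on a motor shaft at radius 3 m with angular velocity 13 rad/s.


Given: m = 10 kg, r = 3 m, omega = 13 rad/s
For a point mass: I = m*r^2
I = 10*3^2 = 10*9 = 90
L = I*omega = 90*13
L = 1170 kg*m^2/s

1170 kg*m^2/s


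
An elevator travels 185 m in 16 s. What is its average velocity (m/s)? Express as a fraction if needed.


Given: distance d = 185 m, time t = 16 s
Using v = d / t
v = 185 / 16
v = 185/16 m/s

185/16 m/s


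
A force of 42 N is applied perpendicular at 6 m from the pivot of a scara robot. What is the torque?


Given: F = 42 N, r = 6 m, angle = 90 deg (perpendicular)
Using tau = F * r * sin(90)
sin(90) = 1
tau = 42 * 6 * 1
tau = 252 Nm

252 Nm


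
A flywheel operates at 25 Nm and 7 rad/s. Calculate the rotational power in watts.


Given: tau = 25 Nm, omega = 7 rad/s
Using P = tau * omega
P = 25 * 7
P = 175 W

175 W


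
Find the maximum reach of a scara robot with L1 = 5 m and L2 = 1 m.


Given: L1 = 5 m, L2 = 1 m
For a 2-link planar arm, max reach = L1 + L2 (fully extended)
Max reach = 5 + 1
Max reach = 6 m

6 m


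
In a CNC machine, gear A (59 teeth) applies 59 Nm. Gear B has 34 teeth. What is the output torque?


Given: N1 = 59, N2 = 34, T1 = 59 Nm
Using T2/T1 = N2/N1
T2 = T1 * N2 / N1
T2 = 59 * 34 / 59
T2 = 2006 / 59
T2 = 34 Nm

34 Nm


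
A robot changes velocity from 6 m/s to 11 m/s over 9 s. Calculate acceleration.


Given: initial velocity v0 = 6 m/s, final velocity v = 11 m/s, time t = 9 s
Using a = (v - v0) / t
a = (11 - 6) / 9
a = 5 / 9
a = 5/9 m/s^2

5/9 m/s^2


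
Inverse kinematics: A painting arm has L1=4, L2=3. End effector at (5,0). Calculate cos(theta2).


Given: L1 = 4, L2 = 3, target (x, y) = (5, 0)
Using cos(theta2) = (x^2 + y^2 - L1^2 - L2^2) / (2*L1*L2)
x^2 + y^2 = 5^2 + 0 = 25
L1^2 + L2^2 = 16 + 9 = 25
Numerator = 25 - 25 = 0
Denominator = 2*4*3 = 24
cos(theta2) = 0/24 = 0

0


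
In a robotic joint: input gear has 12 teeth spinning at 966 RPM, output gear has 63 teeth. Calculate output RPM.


Given: N1 = 12 teeth, w1 = 966 RPM, N2 = 63 teeth
Using N1*w1 = N2*w2
w2 = N1*w1 / N2
w2 = 12*966 / 63
w2 = 11592 / 63
w2 = 184 RPM

184 RPM


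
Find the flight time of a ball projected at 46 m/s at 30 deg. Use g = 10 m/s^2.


Given: v0 = 46 m/s, theta = 30 deg, g = 10 m/s^2
sin(30) = 1/2
Using T = 2*v0*sin(theta) / g
T = 2*46*1/2 / 10
T = 46 / 10
T = 23/5 s

23/5 s


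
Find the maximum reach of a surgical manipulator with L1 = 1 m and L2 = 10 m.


Given: L1 = 1 m, L2 = 10 m
For a 2-link planar arm, max reach = L1 + L2 (fully extended)
Max reach = 1 + 10
Max reach = 11 m

11 m


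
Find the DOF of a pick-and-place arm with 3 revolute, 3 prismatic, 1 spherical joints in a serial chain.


Given: serial robot with 3 revolute, 3 prismatic, 1 spherical joints
DOF contribution per joint type: revolute=1, prismatic=1, spherical=3, fixed=0
DOF = 3*1 + 3*1 + 1*3
DOF = 9

9


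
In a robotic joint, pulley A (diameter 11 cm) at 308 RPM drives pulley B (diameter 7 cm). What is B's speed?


Given: D1 = 11 cm, w1 = 308 RPM, D2 = 7 cm
Using D1*w1 = D2*w2
w2 = D1*w1 / D2
w2 = 11*308 / 7
w2 = 3388 / 7
w2 = 484 RPM

484 RPM


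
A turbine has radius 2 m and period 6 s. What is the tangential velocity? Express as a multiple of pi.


Given: radius r = 2 m, period T = 6 s
Using v = 2*pi*r / T
v = 2*pi*2 / 6
v = 4*pi / 6
v = 2/3*pi m/s

2/3*pi m/s


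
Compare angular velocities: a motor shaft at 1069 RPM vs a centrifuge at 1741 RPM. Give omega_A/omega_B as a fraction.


Given: RPM_A = 1069, RPM_B = 1741
omega = 2*pi*RPM/60, so omega_A/omega_B = RPM_A / RPM_B
omega_A/omega_B = 1069 / 1741
omega_A/omega_B = 1069/1741

1069/1741


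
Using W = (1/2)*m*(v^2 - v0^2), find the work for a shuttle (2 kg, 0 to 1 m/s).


Given: m = 2 kg, v0 = 0 m/s, v = 1 m/s
Using W = (1/2)*m*(v^2 - v0^2)
v^2 = 1^2 = 1
v0^2 = 0^2 = 0
v^2 - v0^2 = 1 - 0 = 1
W = (1/2)*2*1 = 1 J

1 J


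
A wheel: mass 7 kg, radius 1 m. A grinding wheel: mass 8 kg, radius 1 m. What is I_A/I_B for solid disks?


Given: M1=7 kg, R1=1 m, M2=8 kg, R2=1 m
For a disk: I = (1/2)*M*R^2, so I_A/I_B = (M1*R1^2)/(M2*R2^2)
M1*R1^2 = 7*1 = 7
M2*R2^2 = 8*1 = 8
I_A/I_B = 7/8 = 7/8

7/8


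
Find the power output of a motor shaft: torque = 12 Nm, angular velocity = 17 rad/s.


Given: tau = 12 Nm, omega = 17 rad/s
Using P = tau * omega
P = 12 * 17
P = 204 W

204 W


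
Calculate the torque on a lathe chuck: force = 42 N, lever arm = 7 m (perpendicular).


Given: F = 42 N, r = 7 m, angle = 90 deg (perpendicular)
Using tau = F * r * sin(90)
sin(90) = 1
tau = 42 * 7 * 1
tau = 294 Nm

294 Nm


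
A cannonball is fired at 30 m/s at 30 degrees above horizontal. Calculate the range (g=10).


Given: v0 = 30 m/s, theta = 30 deg, g = 10 m/s^2
sin(2*30) = sin(60) = sqrt(3)/2
Using R = v0^2 * sin(2*theta) / g
R = 30^2 * (sqrt(3)/2) / 10
R = 900 * sqrt(3) / 20
R = 45*sqrt(3) m

45*sqrt(3) m


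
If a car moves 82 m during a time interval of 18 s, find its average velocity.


Given: distance d = 82 m, time t = 18 s
Using v = d / t
v = 82 / 18
v = 41/9 m/s

41/9 m/s


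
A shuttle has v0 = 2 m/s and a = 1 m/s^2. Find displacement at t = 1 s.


Given: v0 = 2 m/s, a = 1 m/s^2, t = 1 s
Using s = v0*t + (1/2)*a*t^2
s = 2*1 + (1/2)*1*1^2
s = 2 + (1/2)*1
s = 2 + 1/2
s = 5/2

5/2 m


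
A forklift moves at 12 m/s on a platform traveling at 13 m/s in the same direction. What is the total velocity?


Given: object velocity = 12 m/s, platform velocity = 13 m/s (same direction)
Using classical velocity addition: v_total = v_object + v_platform
v_total = 12 + 13
v_total = 25 m/s

25 m/s


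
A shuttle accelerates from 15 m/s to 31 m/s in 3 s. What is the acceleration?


Given: initial velocity v0 = 15 m/s, final velocity v = 31 m/s, time t = 3 s
Using a = (v - v0) / t
a = (31 - 15) / 3
a = 16 / 3
a = 16/3 m/s^2

16/3 m/s^2


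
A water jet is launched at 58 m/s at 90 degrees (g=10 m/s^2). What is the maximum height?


Given: v0 = 58 m/s, theta = 90 deg, g = 10 m/s^2
sin^2(90) = 1
Using H = v0^2 * sin^2(theta) / (2*g)
H = 58^2 * 1 / (2*10)
H = 3364 * 1 / 20
H = 3364 / 20
H = 841/5 m

841/5 m


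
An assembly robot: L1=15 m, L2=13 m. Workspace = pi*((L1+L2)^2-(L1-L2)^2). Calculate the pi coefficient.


Given: L1 = 15, L2 = 13
(L1+L2)^2 = (28)^2 = 784
(L1-L2)^2 = (2)^2 = 4
Difference = 784 - 4 = 780
This equals 4*L1*L2 = 4*15*13 = 780
Workspace area = 780*pi

780


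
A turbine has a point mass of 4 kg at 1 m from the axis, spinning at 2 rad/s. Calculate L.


Given: m = 4 kg, r = 1 m, omega = 2 rad/s
For a point mass: I = m*r^2
I = 4*1^2 = 4*1 = 4
L = I*omega = 4*2
L = 8 kg*m^2/s

8 kg*m^2/s


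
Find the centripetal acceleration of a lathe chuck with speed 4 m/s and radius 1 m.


Given: v = 4 m/s, r = 1 m
Using a_c = v^2 / r
a_c = 4^2 / 1
a_c = 16 / 1
a_c = 16 m/s^2

16 m/s^2


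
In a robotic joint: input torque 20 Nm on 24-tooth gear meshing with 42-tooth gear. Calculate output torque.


Given: N1 = 24, N2 = 42, T1 = 20 Nm
Using T2/T1 = N2/N1
T2 = T1 * N2 / N1
T2 = 20 * 42 / 24
T2 = 840 / 24
T2 = 35 Nm

35 Nm


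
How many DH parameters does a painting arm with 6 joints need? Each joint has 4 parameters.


Given: 6 joints, 4 DH parameters per joint (d, theta, a, alpha)
Total DH parameters = number_of_joints * 4
Total = 6 * 4
Total = 24

24


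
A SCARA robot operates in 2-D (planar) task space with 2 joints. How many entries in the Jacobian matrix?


Given: task space dimension = 2, joints = 2
Jacobian is a 2 x 2 matrix
Total entries = rows * columns
Total = 2 * 2
Total = 4

4


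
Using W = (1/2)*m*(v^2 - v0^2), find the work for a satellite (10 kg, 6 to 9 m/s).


Given: m = 10 kg, v0 = 6 m/s, v = 9 m/s
Using W = (1/2)*m*(v^2 - v0^2)
v^2 = 9^2 = 81
v0^2 = 6^2 = 36
v^2 - v0^2 = 81 - 36 = 45
W = (1/2)*10*45 = 225 J

225 J


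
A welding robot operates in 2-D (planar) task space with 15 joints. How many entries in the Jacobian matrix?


Given: task space dimension = 2, joints = 15
Jacobian is a 2 x 15 matrix
Total entries = rows * columns
Total = 2 * 15
Total = 30

30


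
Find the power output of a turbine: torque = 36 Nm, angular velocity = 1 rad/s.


Given: tau = 36 Nm, omega = 1 rad/s
Using P = tau * omega
P = 36 * 1
P = 36 W

36 W


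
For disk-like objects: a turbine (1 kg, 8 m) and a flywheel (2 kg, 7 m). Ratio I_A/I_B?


Given: M1=1 kg, R1=8 m, M2=2 kg, R2=7 m
For a disk: I = (1/2)*M*R^2, so I_A/I_B = (M1*R1^2)/(M2*R2^2)
M1*R1^2 = 1*64 = 64
M2*R2^2 = 2*49 = 98
I_A/I_B = 64/98 = 32/49

32/49


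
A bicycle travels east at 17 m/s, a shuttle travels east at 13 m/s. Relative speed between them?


Given: v_A = 17 m/s east, v_B = 13 m/s east
Both move in the same direction; relative speed = |v_A - v_B|
|17 - 13| = |4|
= 4 m/s

4 m/s


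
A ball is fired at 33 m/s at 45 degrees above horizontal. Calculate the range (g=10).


Given: v0 = 33 m/s, theta = 45 deg, g = 10 m/s^2
sin(2*45) = sin(90) = 1
Using R = v0^2 * sin(2*theta) / g
R = 33^2 * 1 / 10
R = 1089 / 10
R = 1089/10 m

1089/10 m


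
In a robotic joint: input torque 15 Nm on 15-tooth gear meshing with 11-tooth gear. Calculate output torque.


Given: N1 = 15, N2 = 11, T1 = 15 Nm
Using T2/T1 = N2/N1
T2 = T1 * N2 / N1
T2 = 15 * 11 / 15
T2 = 165 / 15
T2 = 11 Nm

11 Nm


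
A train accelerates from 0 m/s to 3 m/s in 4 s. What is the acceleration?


Given: initial velocity v0 = 0 m/s, final velocity v = 3 m/s, time t = 4 s
Using a = (v - v0) / t
a = (3 - 0) / 4
a = 3 / 4
a = 3/4 m/s^2

3/4 m/s^2


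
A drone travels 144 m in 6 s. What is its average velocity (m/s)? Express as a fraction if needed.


Given: distance d = 144 m, time t = 6 s
Using v = d / t
v = 144 / 6
v = 24 m/s

24 m/s


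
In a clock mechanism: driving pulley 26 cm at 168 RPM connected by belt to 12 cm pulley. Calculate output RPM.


Given: D1 = 26 cm, w1 = 168 RPM, D2 = 12 cm
Using D1*w1 = D2*w2
w2 = D1*w1 / D2
w2 = 26*168 / 12
w2 = 4368 / 12
w2 = 364 RPM

364 RPM


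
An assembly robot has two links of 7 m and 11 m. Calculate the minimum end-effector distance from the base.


Given: L1 = 7 m, L2 = 11 m
For a 2-link planar arm, min reach = |L1 - L2| (second link folded back)
Min reach = |7 - 11|
Min reach = 4 m

4 m


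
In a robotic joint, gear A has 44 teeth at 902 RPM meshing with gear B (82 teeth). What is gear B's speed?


Given: N1 = 44 teeth, w1 = 902 RPM, N2 = 82 teeth
Using N1*w1 = N2*w2
w2 = N1*w1 / N2
w2 = 44*902 / 82
w2 = 39688 / 82
w2 = 484 RPM

484 RPM


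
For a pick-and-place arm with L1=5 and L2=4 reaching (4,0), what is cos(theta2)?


Given: L1 = 5, L2 = 4, target (x, y) = (4, 0)
Using cos(theta2) = (x^2 + y^2 - L1^2 - L2^2) / (2*L1*L2)
x^2 + y^2 = 4^2 + 0 = 16
L1^2 + L2^2 = 25 + 16 = 41
Numerator = 16 - 41 = -25
Denominator = 2*5*4 = 40
cos(theta2) = -25/40 = -5/8

-5/8


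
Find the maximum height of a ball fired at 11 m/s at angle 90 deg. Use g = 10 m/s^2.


Given: v0 = 11 m/s, theta = 90 deg, g = 10 m/s^2
sin^2(90) = 1
Using H = v0^2 * sin^2(theta) / (2*g)
H = 11^2 * 1 / (2*10)
H = 121 * 1 / 20
H = 121 / 20
H = 121/20 m

121/20 m


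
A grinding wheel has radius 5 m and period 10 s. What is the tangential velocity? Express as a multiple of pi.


Given: radius r = 5 m, period T = 10 s
Using v = 2*pi*r / T
v = 2*pi*5 / 10
v = 10*pi / 10
v = 1*pi m/s

1*pi m/s


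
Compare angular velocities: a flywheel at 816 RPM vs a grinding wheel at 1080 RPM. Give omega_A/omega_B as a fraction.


Given: RPM_A = 816, RPM_B = 1080
omega = 2*pi*RPM/60, so omega_A/omega_B = RPM_A / RPM_B
omega_A/omega_B = 816 / 1080
omega_A/omega_B = 34/45

34/45


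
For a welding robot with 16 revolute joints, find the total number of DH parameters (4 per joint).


Given: 16 joints, 4 DH parameters per joint (d, theta, a, alpha)
Total DH parameters = number_of_joints * 4
Total = 16 * 4
Total = 64

64


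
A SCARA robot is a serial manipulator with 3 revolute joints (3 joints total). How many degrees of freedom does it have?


Given: serial robot with 3 revolute joints
DOF contribution per joint type: revolute=1, prismatic=1, spherical=3, fixed=0
DOF = 3*1
DOF = 3

3


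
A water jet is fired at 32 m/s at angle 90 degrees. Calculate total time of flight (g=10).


Given: v0 = 32 m/s, theta = 90 deg, g = 10 m/s^2
sin(90) = 1
Using T = 2*v0*sin(theta) / g
T = 2*32*1 / 10
T = 64 / 10
T = 32/5 s

32/5 s


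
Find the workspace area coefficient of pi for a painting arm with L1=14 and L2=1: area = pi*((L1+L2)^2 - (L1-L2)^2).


Given: L1 = 14, L2 = 1
(L1+L2)^2 = (15)^2 = 225
(L1-L2)^2 = (13)^2 = 169
Difference = 225 - 169 = 56
This equals 4*L1*L2 = 4*14*1 = 56
Workspace area = 56*pi

56


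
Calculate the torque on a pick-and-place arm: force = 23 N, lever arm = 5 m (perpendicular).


Given: F = 23 N, r = 5 m, angle = 90 deg (perpendicular)
Using tau = F * r * sin(90)
sin(90) = 1
tau = 23 * 5 * 1
tau = 115 Nm

115 Nm


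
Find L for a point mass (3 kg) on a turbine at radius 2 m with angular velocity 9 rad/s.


Given: m = 3 kg, r = 2 m, omega = 9 rad/s
For a point mass: I = m*r^2
I = 3*2^2 = 3*4 = 12
L = I*omega = 12*9
L = 108 kg*m^2/s

108 kg*m^2/s


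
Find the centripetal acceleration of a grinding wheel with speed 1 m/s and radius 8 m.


Given: v = 1 m/s, r = 8 m
Using a_c = v^2 / r
a_c = 1^2 / 8
a_c = 1 / 8
a_c = 1/8 m/s^2

1/8 m/s^2


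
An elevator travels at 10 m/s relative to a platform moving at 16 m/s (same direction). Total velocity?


Given: object velocity = 10 m/s, platform velocity = 16 m/s (same direction)
Using classical velocity addition: v_total = v_object + v_platform
v_total = 10 + 16
v_total = 26 m/s

26 m/s


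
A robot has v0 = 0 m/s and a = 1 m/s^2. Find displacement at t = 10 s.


Given: v0 = 0 m/s, a = 1 m/s^2, t = 10 s
Using s = v0*t + (1/2)*a*t^2
s = 0*10 + (1/2)*1*10^2
s = 0 + (1/2)*100
s = 0 + 50
s = 50

50 m


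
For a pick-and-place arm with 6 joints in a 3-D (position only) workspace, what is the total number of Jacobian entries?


Given: task space dimension = 3, joints = 6
Jacobian is a 3 x 6 matrix
Total entries = rows * columns
Total = 3 * 6
Total = 18

18


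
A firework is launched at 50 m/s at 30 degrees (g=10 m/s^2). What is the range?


Given: v0 = 50 m/s, theta = 30 deg, g = 10 m/s^2
sin(2*30) = sin(60) = sqrt(3)/2
Using R = v0^2 * sin(2*theta) / g
R = 50^2 * (sqrt(3)/2) / 10
R = 2500 * sqrt(3) / 20
R = 125*sqrt(3) m

125*sqrt(3) m


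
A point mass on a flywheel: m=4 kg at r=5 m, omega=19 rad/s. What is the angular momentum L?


Given: m = 4 kg, r = 5 m, omega = 19 rad/s
For a point mass: I = m*r^2
I = 4*5^2 = 4*25 = 100
L = I*omega = 100*19
L = 1900 kg*m^2/s

1900 kg*m^2/s


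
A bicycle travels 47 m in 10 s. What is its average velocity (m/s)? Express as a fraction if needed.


Given: distance d = 47 m, time t = 10 s
Using v = d / t
v = 47 / 10
v = 47/10 m/s

47/10 m/s


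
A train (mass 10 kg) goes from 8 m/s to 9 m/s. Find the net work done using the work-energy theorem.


Given: m = 10 kg, v0 = 8 m/s, v = 9 m/s
Using W = (1/2)*m*(v^2 - v0^2)
v^2 = 9^2 = 81
v0^2 = 8^2 = 64
v^2 - v0^2 = 81 - 64 = 17
W = (1/2)*10*17 = 85 J

85 J


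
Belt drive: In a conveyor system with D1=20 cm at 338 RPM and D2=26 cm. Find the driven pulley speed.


Given: D1 = 20 cm, w1 = 338 RPM, D2 = 26 cm
Using D1*w1 = D2*w2
w2 = D1*w1 / D2
w2 = 20*338 / 26
w2 = 6760 / 26
w2 = 260 RPM

260 RPM


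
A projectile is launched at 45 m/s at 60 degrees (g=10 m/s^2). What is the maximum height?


Given: v0 = 45 m/s, theta = 60 deg, g = 10 m/s^2
sin^2(60) = 3/4
Using H = v0^2 * sin^2(theta) / (2*g)
H = 45^2 * 3/4 / (2*10)
H = 2025 * 3/4 / 20
H = 6075/4 / 20
H = 1215/16 m

1215/16 m


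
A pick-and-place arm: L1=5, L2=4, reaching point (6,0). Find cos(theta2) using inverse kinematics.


Given: L1 = 5, L2 = 4, target (x, y) = (6, 0)
Using cos(theta2) = (x^2 + y^2 - L1^2 - L2^2) / (2*L1*L2)
x^2 + y^2 = 6^2 + 0 = 36
L1^2 + L2^2 = 25 + 16 = 41
Numerator = 36 - 41 = -5
Denominator = 2*5*4 = 40
cos(theta2) = -5/40 = -1/8

-1/8


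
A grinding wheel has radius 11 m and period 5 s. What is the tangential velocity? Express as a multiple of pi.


Given: radius r = 11 m, period T = 5 s
Using v = 2*pi*r / T
v = 2*pi*11 / 5
v = 22*pi / 5
v = 22/5*pi m/s

22/5*pi m/s


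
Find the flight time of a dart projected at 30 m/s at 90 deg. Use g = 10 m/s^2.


Given: v0 = 30 m/s, theta = 90 deg, g = 10 m/s^2
sin(90) = 1
Using T = 2*v0*sin(theta) / g
T = 2*30*1 / 10
T = 60 / 10
T = 6 s

6 s


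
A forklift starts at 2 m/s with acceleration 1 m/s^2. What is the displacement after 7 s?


Given: v0 = 2 m/s, a = 1 m/s^2, t = 7 s
Using s = v0*t + (1/2)*a*t^2
s = 2*7 + (1/2)*1*7^2
s = 14 + (1/2)*49
s = 14 + 49/2
s = 77/2

77/2 m


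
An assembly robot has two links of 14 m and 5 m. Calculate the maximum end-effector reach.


Given: L1 = 14 m, L2 = 5 m
For a 2-link planar arm, max reach = L1 + L2 (fully extended)
Max reach = 14 + 5
Max reach = 19 m

19 m


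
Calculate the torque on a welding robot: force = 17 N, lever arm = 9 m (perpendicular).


Given: F = 17 N, r = 9 m, angle = 90 deg (perpendicular)
Using tau = F * r * sin(90)
sin(90) = 1
tau = 17 * 9 * 1
tau = 153 Nm

153 Nm


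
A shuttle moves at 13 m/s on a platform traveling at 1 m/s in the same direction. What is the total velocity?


Given: object velocity = 13 m/s, platform velocity = 1 m/s (same direction)
Using classical velocity addition: v_total = v_object + v_platform
v_total = 13 + 1
v_total = 14 m/s

14 m/s


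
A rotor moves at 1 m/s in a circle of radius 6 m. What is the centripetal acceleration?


Given: v = 1 m/s, r = 6 m
Using a_c = v^2 / r
a_c = 1^2 / 6
a_c = 1 / 6
a_c = 1/6 m/s^2

1/6 m/s^2


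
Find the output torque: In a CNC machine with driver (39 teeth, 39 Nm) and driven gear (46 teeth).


Given: N1 = 39, N2 = 46, T1 = 39 Nm
Using T2/T1 = N2/N1
T2 = T1 * N2 / N1
T2 = 39 * 46 / 39
T2 = 1794 / 39
T2 = 46 Nm

46 Nm


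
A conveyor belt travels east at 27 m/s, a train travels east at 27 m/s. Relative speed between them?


Given: v_A = 27 m/s east, v_B = 27 m/s east
Both move in the same direction; relative speed = |v_A - v_B|
|27 - 27| = |0|
= 0 m/s

0 m/s


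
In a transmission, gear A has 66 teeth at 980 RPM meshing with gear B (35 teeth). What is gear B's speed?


Given: N1 = 66 teeth, w1 = 980 RPM, N2 = 35 teeth
Using N1*w1 = N2*w2
w2 = N1*w1 / N2
w2 = 66*980 / 35
w2 = 64680 / 35
w2 = 1848 RPM

1848 RPM


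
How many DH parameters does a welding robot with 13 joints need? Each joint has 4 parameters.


Given: 13 joints, 4 DH parameters per joint (d, theta, a, alpha)
Total DH parameters = number_of_joints * 4
Total = 13 * 4
Total = 52

52


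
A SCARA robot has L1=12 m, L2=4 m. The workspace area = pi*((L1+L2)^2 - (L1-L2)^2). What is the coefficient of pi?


Given: L1 = 12, L2 = 4
(L1+L2)^2 = (16)^2 = 256
(L1-L2)^2 = (8)^2 = 64
Difference = 256 - 64 = 192
This equals 4*L1*L2 = 4*12*4 = 192
Workspace area = 192*pi

192


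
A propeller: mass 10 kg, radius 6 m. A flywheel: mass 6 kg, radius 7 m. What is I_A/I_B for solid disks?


Given: M1=10 kg, R1=6 m, M2=6 kg, R2=7 m
For a disk: I = (1/2)*M*R^2, so I_A/I_B = (M1*R1^2)/(M2*R2^2)
M1*R1^2 = 10*36 = 360
M2*R2^2 = 6*49 = 294
I_A/I_B = 360/294 = 60/49

60/49


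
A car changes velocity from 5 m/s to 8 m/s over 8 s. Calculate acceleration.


Given: initial velocity v0 = 5 m/s, final velocity v = 8 m/s, time t = 8 s
Using a = (v - v0) / t
a = (8 - 5) / 8
a = 3 / 8
a = 3/8 m/s^2

3/8 m/s^2


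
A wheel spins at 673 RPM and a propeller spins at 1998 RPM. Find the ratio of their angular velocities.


Given: RPM_A = 673, RPM_B = 1998
omega = 2*pi*RPM/60, so omega_A/omega_B = RPM_A / RPM_B
omega_A/omega_B = 673 / 1998
omega_A/omega_B = 673/1998

673/1998


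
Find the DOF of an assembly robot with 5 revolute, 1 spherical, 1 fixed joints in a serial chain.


Given: serial robot with 5 revolute, 1 spherical, 1 fixed joints
DOF contribution per joint type: revolute=1, prismatic=1, spherical=3, fixed=0
DOF = 5*1 + 1*3 + 1*0
DOF = 8

8


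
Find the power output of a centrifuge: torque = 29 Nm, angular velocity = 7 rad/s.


Given: tau = 29 Nm, omega = 7 rad/s
Using P = tau * omega
P = 29 * 7
P = 203 W

203 W


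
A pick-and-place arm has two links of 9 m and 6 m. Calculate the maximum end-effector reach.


Given: L1 = 9 m, L2 = 6 m
For a 2-link planar arm, max reach = L1 + L2 (fully extended)
Max reach = 9 + 6
Max reach = 15 m

15 m


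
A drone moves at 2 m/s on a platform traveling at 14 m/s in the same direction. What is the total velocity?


Given: object velocity = 2 m/s, platform velocity = 14 m/s (same direction)
Using classical velocity addition: v_total = v_object + v_platform
v_total = 2 + 14
v_total = 16 m/s

16 m/s


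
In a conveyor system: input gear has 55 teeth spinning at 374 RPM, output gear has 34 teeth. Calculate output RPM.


Given: N1 = 55 teeth, w1 = 374 RPM, N2 = 34 teeth
Using N1*w1 = N2*w2
w2 = N1*w1 / N2
w2 = 55*374 / 34
w2 = 20570 / 34
w2 = 605 RPM

605 RPM


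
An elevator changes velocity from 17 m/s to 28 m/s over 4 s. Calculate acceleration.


Given: initial velocity v0 = 17 m/s, final velocity v = 28 m/s, time t = 4 s
Using a = (v - v0) / t
a = (28 - 17) / 4
a = 11 / 4
a = 11/4 m/s^2

11/4 m/s^2


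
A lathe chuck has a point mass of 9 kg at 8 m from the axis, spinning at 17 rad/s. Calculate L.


Given: m = 9 kg, r = 8 m, omega = 17 rad/s
For a point mass: I = m*r^2
I = 9*8^2 = 9*64 = 576
L = I*omega = 576*17
L = 9792 kg*m^2/s

9792 kg*m^2/s


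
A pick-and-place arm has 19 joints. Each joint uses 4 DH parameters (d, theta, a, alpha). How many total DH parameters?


Given: 19 joints, 4 DH parameters per joint (d, theta, a, alpha)
Total DH parameters = number_of_joints * 4
Total = 19 * 4
Total = 76

76


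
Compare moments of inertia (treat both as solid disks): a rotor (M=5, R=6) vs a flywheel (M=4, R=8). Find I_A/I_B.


Given: M1=5 kg, R1=6 m, M2=4 kg, R2=8 m
For a disk: I = (1/2)*M*R^2, so I_A/I_B = (M1*R1^2)/(M2*R2^2)
M1*R1^2 = 5*36 = 180
M2*R2^2 = 4*64 = 256
I_A/I_B = 180/256 = 45/64

45/64


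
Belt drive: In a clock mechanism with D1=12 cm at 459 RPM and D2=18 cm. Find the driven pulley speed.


Given: D1 = 12 cm, w1 = 459 RPM, D2 = 18 cm
Using D1*w1 = D2*w2
w2 = D1*w1 / D2
w2 = 12*459 / 18
w2 = 5508 / 18
w2 = 306 RPM

306 RPM


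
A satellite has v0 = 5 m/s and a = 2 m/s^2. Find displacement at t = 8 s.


Given: v0 = 5 m/s, a = 2 m/s^2, t = 8 s
Using s = v0*t + (1/2)*a*t^2
s = 5*8 + (1/2)*2*8^2
s = 40 + (1/2)*128
s = 40 + 64
s = 104

104 m


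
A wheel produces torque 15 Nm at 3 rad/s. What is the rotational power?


Given: tau = 15 Nm, omega = 3 rad/s
Using P = tau * omega
P = 15 * 3
P = 45 W

45 W


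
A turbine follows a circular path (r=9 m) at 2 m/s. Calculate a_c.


Given: v = 2 m/s, r = 9 m
Using a_c = v^2 / r
a_c = 2^2 / 9
a_c = 4 / 9
a_c = 4/9 m/s^2

4/9 m/s^2


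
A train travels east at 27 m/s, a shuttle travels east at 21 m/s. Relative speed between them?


Given: v_A = 27 m/s east, v_B = 21 m/s east
Both move in the same direction; relative speed = |v_A - v_B|
|27 - 21| = |6|
= 6 m/s

6 m/s


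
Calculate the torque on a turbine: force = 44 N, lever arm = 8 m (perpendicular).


Given: F = 44 N, r = 8 m, angle = 90 deg (perpendicular)
Using tau = F * r * sin(90)
sin(90) = 1
tau = 44 * 8 * 1
tau = 352 Nm

352 Nm


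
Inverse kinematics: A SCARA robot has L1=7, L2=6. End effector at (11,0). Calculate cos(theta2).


Given: L1 = 7, L2 = 6, target (x, y) = (11, 0)
Using cos(theta2) = (x^2 + y^2 - L1^2 - L2^2) / (2*L1*L2)
x^2 + y^2 = 11^2 + 0 = 121
L1^2 + L2^2 = 49 + 36 = 85
Numerator = 121 - 85 = 36
Denominator = 2*7*6 = 84
cos(theta2) = 36/84 = 3/7

3/7


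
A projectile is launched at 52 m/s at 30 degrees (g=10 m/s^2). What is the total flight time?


Given: v0 = 52 m/s, theta = 30 deg, g = 10 m/s^2
sin(30) = 1/2
Using T = 2*v0*sin(theta) / g
T = 2*52*1/2 / 10
T = 52 / 10
T = 26/5 s

26/5 s


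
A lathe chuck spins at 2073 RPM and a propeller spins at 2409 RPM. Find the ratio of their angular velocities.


Given: RPM_A = 2073, RPM_B = 2409
omega = 2*pi*RPM/60, so omega_A/omega_B = RPM_A / RPM_B
omega_A/omega_B = 2073 / 2409
omega_A/omega_B = 691/803

691/803


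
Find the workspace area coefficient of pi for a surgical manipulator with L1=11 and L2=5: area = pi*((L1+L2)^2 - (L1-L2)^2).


Given: L1 = 11, L2 = 5
(L1+L2)^2 = (16)^2 = 256
(L1-L2)^2 = (6)^2 = 36
Difference = 256 - 36 = 220
This equals 4*L1*L2 = 4*11*5 = 220
Workspace area = 220*pi

220


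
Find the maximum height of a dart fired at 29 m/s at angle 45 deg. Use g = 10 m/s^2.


Given: v0 = 29 m/s, theta = 45 deg, g = 10 m/s^2
sin^2(45) = 1/2
Using H = v0^2 * sin^2(theta) / (2*g)
H = 29^2 * 1/2 / (2*10)
H = 841 * 1/2 / 20
H = 841/2 / 20
H = 841/40 m

841/40 m


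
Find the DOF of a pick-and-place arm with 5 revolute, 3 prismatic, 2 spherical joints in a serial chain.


Given: serial robot with 5 revolute, 3 prismatic, 2 spherical joints
DOF contribution per joint type: revolute=1, prismatic=1, spherical=3, fixed=0
DOF = 5*1 + 3*1 + 2*3
DOF = 14

14


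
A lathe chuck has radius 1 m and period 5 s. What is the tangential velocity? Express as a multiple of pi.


Given: radius r = 1 m, period T = 5 s
Using v = 2*pi*r / T
v = 2*pi*1 / 5
v = 2*pi / 5
v = 2/5*pi m/s

2/5*pi m/s


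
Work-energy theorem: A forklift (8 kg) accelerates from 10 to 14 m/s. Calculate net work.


Given: m = 8 kg, v0 = 10 m/s, v = 14 m/s
Using W = (1/2)*m*(v^2 - v0^2)
v^2 = 14^2 = 196
v0^2 = 10^2 = 100
v^2 - v0^2 = 196 - 100 = 96
W = (1/2)*8*96 = 384 J

384 J


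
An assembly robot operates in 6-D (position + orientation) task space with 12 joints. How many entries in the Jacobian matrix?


Given: task space dimension = 6, joints = 12
Jacobian is a 6 x 12 matrix
Total entries = rows * columns
Total = 6 * 12
Total = 72

72


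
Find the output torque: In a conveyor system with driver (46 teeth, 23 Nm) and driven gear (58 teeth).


Given: N1 = 46, N2 = 58, T1 = 23 Nm
Using T2/T1 = N2/N1
T2 = T1 * N2 / N1
T2 = 23 * 58 / 46
T2 = 1334 / 46
T2 = 29 Nm

29 Nm


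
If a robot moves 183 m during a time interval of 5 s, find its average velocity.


Given: distance d = 183 m, time t = 5 s
Using v = d / t
v = 183 / 5
v = 183/5 m/s

183/5 m/s


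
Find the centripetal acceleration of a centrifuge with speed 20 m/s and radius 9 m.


Given: v = 20 m/s, r = 9 m
Using a_c = v^2 / r
a_c = 20^2 / 9
a_c = 400 / 9
a_c = 400/9 m/s^2

400/9 m/s^2


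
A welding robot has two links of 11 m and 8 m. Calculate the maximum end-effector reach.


Given: L1 = 11 m, L2 = 8 m
For a 2-link planar arm, max reach = L1 + L2 (fully extended)
Max reach = 11 + 8
Max reach = 19 m

19 m


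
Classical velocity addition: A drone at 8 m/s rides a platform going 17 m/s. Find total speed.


Given: object velocity = 8 m/s, platform velocity = 17 m/s (same direction)
Using classical velocity addition: v_total = v_object + v_platform
v_total = 8 + 17
v_total = 25 m/s

25 m/s


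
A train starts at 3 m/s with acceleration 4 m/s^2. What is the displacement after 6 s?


Given: v0 = 3 m/s, a = 4 m/s^2, t = 6 s
Using s = v0*t + (1/2)*a*t^2
s = 3*6 + (1/2)*4*6^2
s = 18 + (1/2)*144
s = 18 + 72
s = 90

90 m


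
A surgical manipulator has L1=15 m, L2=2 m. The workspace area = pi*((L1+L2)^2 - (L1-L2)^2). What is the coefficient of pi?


Given: L1 = 15, L2 = 2
(L1+L2)^2 = (17)^2 = 289
(L1-L2)^2 = (13)^2 = 169
Difference = 289 - 169 = 120
This equals 4*L1*L2 = 4*15*2 = 120
Workspace area = 120*pi

120


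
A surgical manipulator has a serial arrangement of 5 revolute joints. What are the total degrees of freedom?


Given: serial robot with 5 revolute joints
DOF contribution per joint type: revolute=1, prismatic=1, spherical=3, fixed=0
DOF = 5*1
DOF = 5

5


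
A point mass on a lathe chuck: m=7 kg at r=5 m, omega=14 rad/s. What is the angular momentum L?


Given: m = 7 kg, r = 5 m, omega = 14 rad/s
For a point mass: I = m*r^2
I = 7*5^2 = 7*25 = 175
L = I*omega = 175*14
L = 2450 kg*m^2/s

2450 kg*m^2/s


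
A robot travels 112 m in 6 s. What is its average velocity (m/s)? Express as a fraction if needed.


Given: distance d = 112 m, time t = 6 s
Using v = d / t
v = 112 / 6
v = 56/3 m/s

56/3 m/s


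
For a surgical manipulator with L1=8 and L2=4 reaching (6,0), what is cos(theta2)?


Given: L1 = 8, L2 = 4, target (x, y) = (6, 0)
Using cos(theta2) = (x^2 + y^2 - L1^2 - L2^2) / (2*L1*L2)
x^2 + y^2 = 6^2 + 0 = 36
L1^2 + L2^2 = 64 + 16 = 80
Numerator = 36 - 80 = -44
Denominator = 2*8*4 = 64
cos(theta2) = -44/64 = -11/16

-11/16


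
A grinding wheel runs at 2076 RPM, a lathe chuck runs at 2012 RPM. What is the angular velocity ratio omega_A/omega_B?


Given: RPM_A = 2076, RPM_B = 2012
omega = 2*pi*RPM/60, so omega_A/omega_B = RPM_A / RPM_B
omega_A/omega_B = 2076 / 2012
omega_A/omega_B = 519/503

519/503


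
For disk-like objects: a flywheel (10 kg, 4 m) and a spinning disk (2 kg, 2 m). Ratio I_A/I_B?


Given: M1=10 kg, R1=4 m, M2=2 kg, R2=2 m
For a disk: I = (1/2)*M*R^2, so I_A/I_B = (M1*R1^2)/(M2*R2^2)
M1*R1^2 = 10*16 = 160
M2*R2^2 = 2*4 = 8
I_A/I_B = 160/8 = 20

20


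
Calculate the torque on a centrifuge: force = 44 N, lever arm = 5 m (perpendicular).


Given: F = 44 N, r = 5 m, angle = 90 deg (perpendicular)
Using tau = F * r * sin(90)
sin(90) = 1
tau = 44 * 5 * 1
tau = 220 Nm

220 Nm


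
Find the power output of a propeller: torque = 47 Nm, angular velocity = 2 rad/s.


Given: tau = 47 Nm, omega = 2 rad/s
Using P = tau * omega
P = 47 * 2
P = 94 W

94 W


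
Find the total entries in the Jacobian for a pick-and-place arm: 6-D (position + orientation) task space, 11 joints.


Given: task space dimension = 6, joints = 11
Jacobian is a 6 x 11 matrix
Total entries = rows * columns
Total = 6 * 11
Total = 66

66


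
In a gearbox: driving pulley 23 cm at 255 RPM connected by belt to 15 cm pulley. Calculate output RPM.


Given: D1 = 23 cm, w1 = 255 RPM, D2 = 15 cm
Using D1*w1 = D2*w2
w2 = D1*w1 / D2
w2 = 23*255 / 15
w2 = 5865 / 15
w2 = 391 RPM

391 RPM


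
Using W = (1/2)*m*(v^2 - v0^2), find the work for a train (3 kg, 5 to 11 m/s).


Given: m = 3 kg, v0 = 5 m/s, v = 11 m/s
Using W = (1/2)*m*(v^2 - v0^2)
v^2 = 11^2 = 121
v0^2 = 5^2 = 25
v^2 - v0^2 = 121 - 25 = 96
W = (1/2)*3*96 = 144 J

144 J


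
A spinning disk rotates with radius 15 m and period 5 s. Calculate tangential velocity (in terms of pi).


Given: radius r = 15 m, period T = 5 s
Using v = 2*pi*r / T
v = 2*pi*15 / 5
v = 30*pi / 5
v = 6*pi m/s

6*pi m/s


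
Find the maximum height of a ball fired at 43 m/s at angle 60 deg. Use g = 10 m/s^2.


Given: v0 = 43 m/s, theta = 60 deg, g = 10 m/s^2
sin^2(60) = 3/4
Using H = v0^2 * sin^2(theta) / (2*g)
H = 43^2 * 3/4 / (2*10)
H = 1849 * 3/4 / 20
H = 5547/4 / 20
H = 5547/80 m

5547/80 m


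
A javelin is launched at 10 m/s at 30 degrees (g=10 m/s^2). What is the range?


Given: v0 = 10 m/s, theta = 30 deg, g = 10 m/s^2
sin(2*30) = sin(60) = sqrt(3)/2
Using R = v0^2 * sin(2*theta) / g
R = 10^2 * (sqrt(3)/2) / 10
R = 100 * sqrt(3) / 20
R = 5*sqrt(3) m

5*sqrt(3) m


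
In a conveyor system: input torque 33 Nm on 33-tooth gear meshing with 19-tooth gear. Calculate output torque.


Given: N1 = 33, N2 = 19, T1 = 33 Nm
Using T2/T1 = N2/N1
T2 = T1 * N2 / N1
T2 = 33 * 19 / 33
T2 = 627 / 33
T2 = 19 Nm

19 Nm


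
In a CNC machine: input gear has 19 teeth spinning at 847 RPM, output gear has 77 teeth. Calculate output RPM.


Given: N1 = 19 teeth, w1 = 847 RPM, N2 = 77 teeth
Using N1*w1 = N2*w2
w2 = N1*w1 / N2
w2 = 19*847 / 77
w2 = 16093 / 77
w2 = 209 RPM

209 RPM
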